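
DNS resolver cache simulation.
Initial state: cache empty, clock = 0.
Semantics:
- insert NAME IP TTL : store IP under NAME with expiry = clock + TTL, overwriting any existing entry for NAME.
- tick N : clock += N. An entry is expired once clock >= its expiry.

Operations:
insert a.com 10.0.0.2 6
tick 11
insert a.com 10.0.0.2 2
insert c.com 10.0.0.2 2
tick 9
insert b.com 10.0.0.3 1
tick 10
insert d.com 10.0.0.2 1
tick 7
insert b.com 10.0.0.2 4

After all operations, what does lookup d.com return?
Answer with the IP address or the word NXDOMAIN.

Op 1: insert a.com -> 10.0.0.2 (expiry=0+6=6). clock=0
Op 2: tick 11 -> clock=11. purged={a.com}
Op 3: insert a.com -> 10.0.0.2 (expiry=11+2=13). clock=11
Op 4: insert c.com -> 10.0.0.2 (expiry=11+2=13). clock=11
Op 5: tick 9 -> clock=20. purged={a.com,c.com}
Op 6: insert b.com -> 10.0.0.3 (expiry=20+1=21). clock=20
Op 7: tick 10 -> clock=30. purged={b.com}
Op 8: insert d.com -> 10.0.0.2 (expiry=30+1=31). clock=30
Op 9: tick 7 -> clock=37. purged={d.com}
Op 10: insert b.com -> 10.0.0.2 (expiry=37+4=41). clock=37
lookup d.com: not in cache (expired or never inserted)

Answer: NXDOMAIN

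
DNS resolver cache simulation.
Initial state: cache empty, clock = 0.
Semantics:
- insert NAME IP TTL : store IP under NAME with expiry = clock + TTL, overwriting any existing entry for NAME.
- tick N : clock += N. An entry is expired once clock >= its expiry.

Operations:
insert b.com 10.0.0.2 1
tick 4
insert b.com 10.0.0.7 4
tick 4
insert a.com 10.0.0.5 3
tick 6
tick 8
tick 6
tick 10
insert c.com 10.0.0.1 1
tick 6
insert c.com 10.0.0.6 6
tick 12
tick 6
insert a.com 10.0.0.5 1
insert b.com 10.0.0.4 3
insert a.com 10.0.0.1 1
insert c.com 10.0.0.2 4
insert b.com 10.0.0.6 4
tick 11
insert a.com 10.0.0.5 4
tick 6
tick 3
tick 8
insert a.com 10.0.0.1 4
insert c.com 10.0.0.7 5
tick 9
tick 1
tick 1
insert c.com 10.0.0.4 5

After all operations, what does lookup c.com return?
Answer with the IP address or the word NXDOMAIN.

Answer: 10.0.0.4

Derivation:
Op 1: insert b.com -> 10.0.0.2 (expiry=0+1=1). clock=0
Op 2: tick 4 -> clock=4. purged={b.com}
Op 3: insert b.com -> 10.0.0.7 (expiry=4+4=8). clock=4
Op 4: tick 4 -> clock=8. purged={b.com}
Op 5: insert a.com -> 10.0.0.5 (expiry=8+3=11). clock=8
Op 6: tick 6 -> clock=14. purged={a.com}
Op 7: tick 8 -> clock=22.
Op 8: tick 6 -> clock=28.
Op 9: tick 10 -> clock=38.
Op 10: insert c.com -> 10.0.0.1 (expiry=38+1=39). clock=38
Op 11: tick 6 -> clock=44. purged={c.com}
Op 12: insert c.com -> 10.0.0.6 (expiry=44+6=50). clock=44
Op 13: tick 12 -> clock=56. purged={c.com}
Op 14: tick 6 -> clock=62.
Op 15: insert a.com -> 10.0.0.5 (expiry=62+1=63). clock=62
Op 16: insert b.com -> 10.0.0.4 (expiry=62+3=65). clock=62
Op 17: insert a.com -> 10.0.0.1 (expiry=62+1=63). clock=62
Op 18: insert c.com -> 10.0.0.2 (expiry=62+4=66). clock=62
Op 19: insert b.com -> 10.0.0.6 (expiry=62+4=66). clock=62
Op 20: tick 11 -> clock=73. purged={a.com,b.com,c.com}
Op 21: insert a.com -> 10.0.0.5 (expiry=73+4=77). clock=73
Op 22: tick 6 -> clock=79. purged={a.com}
Op 23: tick 3 -> clock=82.
Op 24: tick 8 -> clock=90.
Op 25: insert a.com -> 10.0.0.1 (expiry=90+4=94). clock=90
Op 26: insert c.com -> 10.0.0.7 (expiry=90+5=95). clock=90
Op 27: tick 9 -> clock=99. purged={a.com,c.com}
Op 28: tick 1 -> clock=100.
Op 29: tick 1 -> clock=101.
Op 30: insert c.com -> 10.0.0.4 (expiry=101+5=106). clock=101
lookup c.com: present, ip=10.0.0.4 expiry=106 > clock=101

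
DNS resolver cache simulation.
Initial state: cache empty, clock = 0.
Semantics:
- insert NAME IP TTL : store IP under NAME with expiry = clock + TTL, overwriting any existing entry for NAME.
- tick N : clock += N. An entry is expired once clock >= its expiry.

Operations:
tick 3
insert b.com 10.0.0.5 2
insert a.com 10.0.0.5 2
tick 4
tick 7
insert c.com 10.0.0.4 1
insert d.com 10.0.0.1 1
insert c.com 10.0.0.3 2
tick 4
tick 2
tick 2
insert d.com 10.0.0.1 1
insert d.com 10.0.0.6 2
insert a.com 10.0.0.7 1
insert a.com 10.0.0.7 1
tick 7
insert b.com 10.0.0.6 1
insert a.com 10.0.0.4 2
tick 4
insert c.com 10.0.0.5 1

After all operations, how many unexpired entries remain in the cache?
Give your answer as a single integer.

Op 1: tick 3 -> clock=3.
Op 2: insert b.com -> 10.0.0.5 (expiry=3+2=5). clock=3
Op 3: insert a.com -> 10.0.0.5 (expiry=3+2=5). clock=3
Op 4: tick 4 -> clock=7. purged={a.com,b.com}
Op 5: tick 7 -> clock=14.
Op 6: insert c.com -> 10.0.0.4 (expiry=14+1=15). clock=14
Op 7: insert d.com -> 10.0.0.1 (expiry=14+1=15). clock=14
Op 8: insert c.com -> 10.0.0.3 (expiry=14+2=16). clock=14
Op 9: tick 4 -> clock=18. purged={c.com,d.com}
Op 10: tick 2 -> clock=20.
Op 11: tick 2 -> clock=22.
Op 12: insert d.com -> 10.0.0.1 (expiry=22+1=23). clock=22
Op 13: insert d.com -> 10.0.0.6 (expiry=22+2=24). clock=22
Op 14: insert a.com -> 10.0.0.7 (expiry=22+1=23). clock=22
Op 15: insert a.com -> 10.0.0.7 (expiry=22+1=23). clock=22
Op 16: tick 7 -> clock=29. purged={a.com,d.com}
Op 17: insert b.com -> 10.0.0.6 (expiry=29+1=30). clock=29
Op 18: insert a.com -> 10.0.0.4 (expiry=29+2=31). clock=29
Op 19: tick 4 -> clock=33. purged={a.com,b.com}
Op 20: insert c.com -> 10.0.0.5 (expiry=33+1=34). clock=33
Final cache (unexpired): {c.com} -> size=1

Answer: 1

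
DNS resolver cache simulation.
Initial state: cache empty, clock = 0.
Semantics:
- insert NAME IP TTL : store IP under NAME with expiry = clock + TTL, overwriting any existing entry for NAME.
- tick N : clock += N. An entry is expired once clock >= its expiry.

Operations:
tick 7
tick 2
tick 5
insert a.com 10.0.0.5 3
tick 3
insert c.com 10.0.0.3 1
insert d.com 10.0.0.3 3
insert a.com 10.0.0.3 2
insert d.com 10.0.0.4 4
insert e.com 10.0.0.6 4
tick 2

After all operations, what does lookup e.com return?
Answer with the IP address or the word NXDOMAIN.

Answer: 10.0.0.6

Derivation:
Op 1: tick 7 -> clock=7.
Op 2: tick 2 -> clock=9.
Op 3: tick 5 -> clock=14.
Op 4: insert a.com -> 10.0.0.5 (expiry=14+3=17). clock=14
Op 5: tick 3 -> clock=17. purged={a.com}
Op 6: insert c.com -> 10.0.0.3 (expiry=17+1=18). clock=17
Op 7: insert d.com -> 10.0.0.3 (expiry=17+3=20). clock=17
Op 8: insert a.com -> 10.0.0.3 (expiry=17+2=19). clock=17
Op 9: insert d.com -> 10.0.0.4 (expiry=17+4=21). clock=17
Op 10: insert e.com -> 10.0.0.6 (expiry=17+4=21). clock=17
Op 11: tick 2 -> clock=19. purged={a.com,c.com}
lookup e.com: present, ip=10.0.0.6 expiry=21 > clock=19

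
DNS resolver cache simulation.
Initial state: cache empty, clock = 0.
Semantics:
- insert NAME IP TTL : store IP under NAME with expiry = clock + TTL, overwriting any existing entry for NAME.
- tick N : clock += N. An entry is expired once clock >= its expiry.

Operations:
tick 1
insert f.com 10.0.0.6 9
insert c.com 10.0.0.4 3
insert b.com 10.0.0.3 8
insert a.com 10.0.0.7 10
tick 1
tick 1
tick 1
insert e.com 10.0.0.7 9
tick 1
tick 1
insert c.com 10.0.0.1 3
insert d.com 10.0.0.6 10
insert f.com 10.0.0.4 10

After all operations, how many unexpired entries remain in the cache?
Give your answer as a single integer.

Answer: 6

Derivation:
Op 1: tick 1 -> clock=1.
Op 2: insert f.com -> 10.0.0.6 (expiry=1+9=10). clock=1
Op 3: insert c.com -> 10.0.0.4 (expiry=1+3=4). clock=1
Op 4: insert b.com -> 10.0.0.3 (expiry=1+8=9). clock=1
Op 5: insert a.com -> 10.0.0.7 (expiry=1+10=11). clock=1
Op 6: tick 1 -> clock=2.
Op 7: tick 1 -> clock=3.
Op 8: tick 1 -> clock=4. purged={c.com}
Op 9: insert e.com -> 10.0.0.7 (expiry=4+9=13). clock=4
Op 10: tick 1 -> clock=5.
Op 11: tick 1 -> clock=6.
Op 12: insert c.com -> 10.0.0.1 (expiry=6+3=9). clock=6
Op 13: insert d.com -> 10.0.0.6 (expiry=6+10=16). clock=6
Op 14: insert f.com -> 10.0.0.4 (expiry=6+10=16). clock=6
Final cache (unexpired): {a.com,b.com,c.com,d.com,e.com,f.com} -> size=6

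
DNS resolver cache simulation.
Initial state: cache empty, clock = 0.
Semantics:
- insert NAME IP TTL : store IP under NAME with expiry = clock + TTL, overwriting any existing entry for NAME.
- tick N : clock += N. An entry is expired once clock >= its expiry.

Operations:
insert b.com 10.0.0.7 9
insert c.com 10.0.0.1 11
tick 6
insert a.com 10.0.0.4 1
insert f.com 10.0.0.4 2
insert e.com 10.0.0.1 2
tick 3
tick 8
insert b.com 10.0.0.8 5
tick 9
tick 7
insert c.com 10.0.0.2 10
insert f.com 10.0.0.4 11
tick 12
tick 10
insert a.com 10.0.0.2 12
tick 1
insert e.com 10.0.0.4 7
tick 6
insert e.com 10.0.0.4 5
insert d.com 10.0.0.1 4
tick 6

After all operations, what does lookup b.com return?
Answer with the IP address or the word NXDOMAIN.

Op 1: insert b.com -> 10.0.0.7 (expiry=0+9=9). clock=0
Op 2: insert c.com -> 10.0.0.1 (expiry=0+11=11). clock=0
Op 3: tick 6 -> clock=6.
Op 4: insert a.com -> 10.0.0.4 (expiry=6+1=7). clock=6
Op 5: insert f.com -> 10.0.0.4 (expiry=6+2=8). clock=6
Op 6: insert e.com -> 10.0.0.1 (expiry=6+2=8). clock=6
Op 7: tick 3 -> clock=9. purged={a.com,b.com,e.com,f.com}
Op 8: tick 8 -> clock=17. purged={c.com}
Op 9: insert b.com -> 10.0.0.8 (expiry=17+5=22). clock=17
Op 10: tick 9 -> clock=26. purged={b.com}
Op 11: tick 7 -> clock=33.
Op 12: insert c.com -> 10.0.0.2 (expiry=33+10=43). clock=33
Op 13: insert f.com -> 10.0.0.4 (expiry=33+11=44). clock=33
Op 14: tick 12 -> clock=45. purged={c.com,f.com}
Op 15: tick 10 -> clock=55.
Op 16: insert a.com -> 10.0.0.2 (expiry=55+12=67). clock=55
Op 17: tick 1 -> clock=56.
Op 18: insert e.com -> 10.0.0.4 (expiry=56+7=63). clock=56
Op 19: tick 6 -> clock=62.
Op 20: insert e.com -> 10.0.0.4 (expiry=62+5=67). clock=62
Op 21: insert d.com -> 10.0.0.1 (expiry=62+4=66). clock=62
Op 22: tick 6 -> clock=68. purged={a.com,d.com,e.com}
lookup b.com: not in cache (expired or never inserted)

Answer: NXDOMAIN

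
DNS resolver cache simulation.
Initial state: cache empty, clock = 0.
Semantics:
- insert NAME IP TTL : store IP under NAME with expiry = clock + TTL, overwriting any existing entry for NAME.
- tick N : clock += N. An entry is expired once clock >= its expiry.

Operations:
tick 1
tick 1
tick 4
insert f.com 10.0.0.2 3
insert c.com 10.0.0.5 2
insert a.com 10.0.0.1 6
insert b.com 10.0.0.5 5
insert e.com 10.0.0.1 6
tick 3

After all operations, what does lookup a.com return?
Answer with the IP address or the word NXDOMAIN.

Op 1: tick 1 -> clock=1.
Op 2: tick 1 -> clock=2.
Op 3: tick 4 -> clock=6.
Op 4: insert f.com -> 10.0.0.2 (expiry=6+3=9). clock=6
Op 5: insert c.com -> 10.0.0.5 (expiry=6+2=8). clock=6
Op 6: insert a.com -> 10.0.0.1 (expiry=6+6=12). clock=6
Op 7: insert b.com -> 10.0.0.5 (expiry=6+5=11). clock=6
Op 8: insert e.com -> 10.0.0.1 (expiry=6+6=12). clock=6
Op 9: tick 3 -> clock=9. purged={c.com,f.com}
lookup a.com: present, ip=10.0.0.1 expiry=12 > clock=9

Answer: 10.0.0.1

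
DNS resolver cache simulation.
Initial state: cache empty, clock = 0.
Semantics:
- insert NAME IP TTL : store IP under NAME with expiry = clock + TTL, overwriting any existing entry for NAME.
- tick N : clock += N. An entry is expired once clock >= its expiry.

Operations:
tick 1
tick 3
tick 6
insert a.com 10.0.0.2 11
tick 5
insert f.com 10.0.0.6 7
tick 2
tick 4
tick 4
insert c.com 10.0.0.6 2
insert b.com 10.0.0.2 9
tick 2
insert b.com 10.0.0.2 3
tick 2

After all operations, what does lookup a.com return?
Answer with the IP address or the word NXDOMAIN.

Op 1: tick 1 -> clock=1.
Op 2: tick 3 -> clock=4.
Op 3: tick 6 -> clock=10.
Op 4: insert a.com -> 10.0.0.2 (expiry=10+11=21). clock=10
Op 5: tick 5 -> clock=15.
Op 6: insert f.com -> 10.0.0.6 (expiry=15+7=22). clock=15
Op 7: tick 2 -> clock=17.
Op 8: tick 4 -> clock=21. purged={a.com}
Op 9: tick 4 -> clock=25. purged={f.com}
Op 10: insert c.com -> 10.0.0.6 (expiry=25+2=27). clock=25
Op 11: insert b.com -> 10.0.0.2 (expiry=25+9=34). clock=25
Op 12: tick 2 -> clock=27. purged={c.com}
Op 13: insert b.com -> 10.0.0.2 (expiry=27+3=30). clock=27
Op 14: tick 2 -> clock=29.
lookup a.com: not in cache (expired or never inserted)

Answer: NXDOMAIN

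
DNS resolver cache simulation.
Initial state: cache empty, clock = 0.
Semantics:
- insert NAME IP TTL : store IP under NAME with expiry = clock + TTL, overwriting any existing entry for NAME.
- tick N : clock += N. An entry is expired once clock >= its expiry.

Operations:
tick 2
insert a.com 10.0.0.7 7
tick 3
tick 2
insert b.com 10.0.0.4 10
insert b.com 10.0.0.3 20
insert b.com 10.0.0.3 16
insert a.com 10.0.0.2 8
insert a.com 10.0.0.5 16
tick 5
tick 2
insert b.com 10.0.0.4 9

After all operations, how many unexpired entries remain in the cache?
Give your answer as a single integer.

Answer: 2

Derivation:
Op 1: tick 2 -> clock=2.
Op 2: insert a.com -> 10.0.0.7 (expiry=2+7=9). clock=2
Op 3: tick 3 -> clock=5.
Op 4: tick 2 -> clock=7.
Op 5: insert b.com -> 10.0.0.4 (expiry=7+10=17). clock=7
Op 6: insert b.com -> 10.0.0.3 (expiry=7+20=27). clock=7
Op 7: insert b.com -> 10.0.0.3 (expiry=7+16=23). clock=7
Op 8: insert a.com -> 10.0.0.2 (expiry=7+8=15). clock=7
Op 9: insert a.com -> 10.0.0.5 (expiry=7+16=23). clock=7
Op 10: tick 5 -> clock=12.
Op 11: tick 2 -> clock=14.
Op 12: insert b.com -> 10.0.0.4 (expiry=14+9=23). clock=14
Final cache (unexpired): {a.com,b.com} -> size=2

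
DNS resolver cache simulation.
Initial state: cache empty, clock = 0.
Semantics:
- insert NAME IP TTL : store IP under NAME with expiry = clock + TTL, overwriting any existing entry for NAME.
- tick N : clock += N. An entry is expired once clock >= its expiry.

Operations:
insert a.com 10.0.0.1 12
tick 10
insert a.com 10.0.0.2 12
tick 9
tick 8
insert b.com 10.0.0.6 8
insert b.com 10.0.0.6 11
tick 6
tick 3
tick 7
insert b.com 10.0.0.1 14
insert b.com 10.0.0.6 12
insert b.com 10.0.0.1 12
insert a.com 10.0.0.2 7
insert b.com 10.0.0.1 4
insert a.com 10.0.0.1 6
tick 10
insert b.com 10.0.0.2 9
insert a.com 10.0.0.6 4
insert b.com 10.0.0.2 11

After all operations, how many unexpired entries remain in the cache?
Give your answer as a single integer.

Op 1: insert a.com -> 10.0.0.1 (expiry=0+12=12). clock=0
Op 2: tick 10 -> clock=10.
Op 3: insert a.com -> 10.0.0.2 (expiry=10+12=22). clock=10
Op 4: tick 9 -> clock=19.
Op 5: tick 8 -> clock=27. purged={a.com}
Op 6: insert b.com -> 10.0.0.6 (expiry=27+8=35). clock=27
Op 7: insert b.com -> 10.0.0.6 (expiry=27+11=38). clock=27
Op 8: tick 6 -> clock=33.
Op 9: tick 3 -> clock=36.
Op 10: tick 7 -> clock=43. purged={b.com}
Op 11: insert b.com -> 10.0.0.1 (expiry=43+14=57). clock=43
Op 12: insert b.com -> 10.0.0.6 (expiry=43+12=55). clock=43
Op 13: insert b.com -> 10.0.0.1 (expiry=43+12=55). clock=43
Op 14: insert a.com -> 10.0.0.2 (expiry=43+7=50). clock=43
Op 15: insert b.com -> 10.0.0.1 (expiry=43+4=47). clock=43
Op 16: insert a.com -> 10.0.0.1 (expiry=43+6=49). clock=43
Op 17: tick 10 -> clock=53. purged={a.com,b.com}
Op 18: insert b.com -> 10.0.0.2 (expiry=53+9=62). clock=53
Op 19: insert a.com -> 10.0.0.6 (expiry=53+4=57). clock=53
Op 20: insert b.com -> 10.0.0.2 (expiry=53+11=64). clock=53
Final cache (unexpired): {a.com,b.com} -> size=2

Answer: 2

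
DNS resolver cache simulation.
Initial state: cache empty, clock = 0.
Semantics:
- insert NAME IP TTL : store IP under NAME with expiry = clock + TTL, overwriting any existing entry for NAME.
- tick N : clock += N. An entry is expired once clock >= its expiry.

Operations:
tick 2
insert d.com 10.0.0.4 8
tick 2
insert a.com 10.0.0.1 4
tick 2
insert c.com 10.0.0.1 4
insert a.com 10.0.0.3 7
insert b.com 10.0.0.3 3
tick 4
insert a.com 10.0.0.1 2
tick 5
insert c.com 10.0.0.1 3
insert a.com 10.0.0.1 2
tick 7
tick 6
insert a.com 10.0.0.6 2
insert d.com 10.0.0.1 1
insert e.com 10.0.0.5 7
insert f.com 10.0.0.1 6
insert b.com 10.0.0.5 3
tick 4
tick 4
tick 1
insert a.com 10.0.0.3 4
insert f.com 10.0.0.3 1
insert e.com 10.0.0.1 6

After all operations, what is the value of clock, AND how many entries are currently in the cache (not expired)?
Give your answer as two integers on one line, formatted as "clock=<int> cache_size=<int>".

Answer: clock=37 cache_size=3

Derivation:
Op 1: tick 2 -> clock=2.
Op 2: insert d.com -> 10.0.0.4 (expiry=2+8=10). clock=2
Op 3: tick 2 -> clock=4.
Op 4: insert a.com -> 10.0.0.1 (expiry=4+4=8). clock=4
Op 5: tick 2 -> clock=6.
Op 6: insert c.com -> 10.0.0.1 (expiry=6+4=10). clock=6
Op 7: insert a.com -> 10.0.0.3 (expiry=6+7=13). clock=6
Op 8: insert b.com -> 10.0.0.3 (expiry=6+3=9). clock=6
Op 9: tick 4 -> clock=10. purged={b.com,c.com,d.com}
Op 10: insert a.com -> 10.0.0.1 (expiry=10+2=12). clock=10
Op 11: tick 5 -> clock=15. purged={a.com}
Op 12: insert c.com -> 10.0.0.1 (expiry=15+3=18). clock=15
Op 13: insert a.com -> 10.0.0.1 (expiry=15+2=17). clock=15
Op 14: tick 7 -> clock=22. purged={a.com,c.com}
Op 15: tick 6 -> clock=28.
Op 16: insert a.com -> 10.0.0.6 (expiry=28+2=30). clock=28
Op 17: insert d.com -> 10.0.0.1 (expiry=28+1=29). clock=28
Op 18: insert e.com -> 10.0.0.5 (expiry=28+7=35). clock=28
Op 19: insert f.com -> 10.0.0.1 (expiry=28+6=34). clock=28
Op 20: insert b.com -> 10.0.0.5 (expiry=28+3=31). clock=28
Op 21: tick 4 -> clock=32. purged={a.com,b.com,d.com}
Op 22: tick 4 -> clock=36. purged={e.com,f.com}
Op 23: tick 1 -> clock=37.
Op 24: insert a.com -> 10.0.0.3 (expiry=37+4=41). clock=37
Op 25: insert f.com -> 10.0.0.3 (expiry=37+1=38). clock=37
Op 26: insert e.com -> 10.0.0.1 (expiry=37+6=43). clock=37
Final clock = 37
Final cache (unexpired): {a.com,e.com,f.com} -> size=3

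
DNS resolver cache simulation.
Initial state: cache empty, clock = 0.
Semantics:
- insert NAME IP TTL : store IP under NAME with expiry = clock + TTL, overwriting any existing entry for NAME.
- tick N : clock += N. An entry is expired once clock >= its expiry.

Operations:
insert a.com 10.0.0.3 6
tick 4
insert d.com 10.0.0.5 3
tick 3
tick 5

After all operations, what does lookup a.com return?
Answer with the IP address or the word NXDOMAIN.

Answer: NXDOMAIN

Derivation:
Op 1: insert a.com -> 10.0.0.3 (expiry=0+6=6). clock=0
Op 2: tick 4 -> clock=4.
Op 3: insert d.com -> 10.0.0.5 (expiry=4+3=7). clock=4
Op 4: tick 3 -> clock=7. purged={a.com,d.com}
Op 5: tick 5 -> clock=12.
lookup a.com: not in cache (expired or never inserted)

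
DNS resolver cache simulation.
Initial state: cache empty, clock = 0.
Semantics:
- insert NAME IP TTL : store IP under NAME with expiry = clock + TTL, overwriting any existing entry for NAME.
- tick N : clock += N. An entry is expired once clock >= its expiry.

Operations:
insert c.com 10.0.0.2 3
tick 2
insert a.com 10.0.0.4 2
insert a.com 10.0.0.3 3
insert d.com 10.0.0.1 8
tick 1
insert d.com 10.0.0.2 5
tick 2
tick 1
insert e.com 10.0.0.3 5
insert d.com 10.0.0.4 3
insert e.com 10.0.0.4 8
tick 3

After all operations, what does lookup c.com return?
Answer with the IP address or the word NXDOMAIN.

Op 1: insert c.com -> 10.0.0.2 (expiry=0+3=3). clock=0
Op 2: tick 2 -> clock=2.
Op 3: insert a.com -> 10.0.0.4 (expiry=2+2=4). clock=2
Op 4: insert a.com -> 10.0.0.3 (expiry=2+3=5). clock=2
Op 5: insert d.com -> 10.0.0.1 (expiry=2+8=10). clock=2
Op 6: tick 1 -> clock=3. purged={c.com}
Op 7: insert d.com -> 10.0.0.2 (expiry=3+5=8). clock=3
Op 8: tick 2 -> clock=5. purged={a.com}
Op 9: tick 1 -> clock=6.
Op 10: insert e.com -> 10.0.0.3 (expiry=6+5=11). clock=6
Op 11: insert d.com -> 10.0.0.4 (expiry=6+3=9). clock=6
Op 12: insert e.com -> 10.0.0.4 (expiry=6+8=14). clock=6
Op 13: tick 3 -> clock=9. purged={d.com}
lookup c.com: not in cache (expired or never inserted)

Answer: NXDOMAIN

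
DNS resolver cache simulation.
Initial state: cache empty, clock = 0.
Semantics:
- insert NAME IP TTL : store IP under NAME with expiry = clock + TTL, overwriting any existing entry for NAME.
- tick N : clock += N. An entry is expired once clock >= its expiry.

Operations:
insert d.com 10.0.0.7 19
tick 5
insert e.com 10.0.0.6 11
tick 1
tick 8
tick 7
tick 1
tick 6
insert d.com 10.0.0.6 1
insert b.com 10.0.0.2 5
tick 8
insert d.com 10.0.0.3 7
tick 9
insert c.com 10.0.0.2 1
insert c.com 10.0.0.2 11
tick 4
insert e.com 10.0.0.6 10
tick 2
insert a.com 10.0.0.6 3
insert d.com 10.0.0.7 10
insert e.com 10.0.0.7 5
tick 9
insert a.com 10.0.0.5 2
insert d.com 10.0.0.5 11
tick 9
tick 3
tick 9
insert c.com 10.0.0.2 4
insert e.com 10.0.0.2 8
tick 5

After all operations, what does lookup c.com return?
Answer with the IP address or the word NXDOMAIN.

Answer: NXDOMAIN

Derivation:
Op 1: insert d.com -> 10.0.0.7 (expiry=0+19=19). clock=0
Op 2: tick 5 -> clock=5.
Op 3: insert e.com -> 10.0.0.6 (expiry=5+11=16). clock=5
Op 4: tick 1 -> clock=6.
Op 5: tick 8 -> clock=14.
Op 6: tick 7 -> clock=21. purged={d.com,e.com}
Op 7: tick 1 -> clock=22.
Op 8: tick 6 -> clock=28.
Op 9: insert d.com -> 10.0.0.6 (expiry=28+1=29). clock=28
Op 10: insert b.com -> 10.0.0.2 (expiry=28+5=33). clock=28
Op 11: tick 8 -> clock=36. purged={b.com,d.com}
Op 12: insert d.com -> 10.0.0.3 (expiry=36+7=43). clock=36
Op 13: tick 9 -> clock=45. purged={d.com}
Op 14: insert c.com -> 10.0.0.2 (expiry=45+1=46). clock=45
Op 15: insert c.com -> 10.0.0.2 (expiry=45+11=56). clock=45
Op 16: tick 4 -> clock=49.
Op 17: insert e.com -> 10.0.0.6 (expiry=49+10=59). clock=49
Op 18: tick 2 -> clock=51.
Op 19: insert a.com -> 10.0.0.6 (expiry=51+3=54). clock=51
Op 20: insert d.com -> 10.0.0.7 (expiry=51+10=61). clock=51
Op 21: insert e.com -> 10.0.0.7 (expiry=51+5=56). clock=51
Op 22: tick 9 -> clock=60. purged={a.com,c.com,e.com}
Op 23: insert a.com -> 10.0.0.5 (expiry=60+2=62). clock=60
Op 24: insert d.com -> 10.0.0.5 (expiry=60+11=71). clock=60
Op 25: tick 9 -> clock=69. purged={a.com}
Op 26: tick 3 -> clock=72. purged={d.com}
Op 27: tick 9 -> clock=81.
Op 28: insert c.com -> 10.0.0.2 (expiry=81+4=85). clock=81
Op 29: insert e.com -> 10.0.0.2 (expiry=81+8=89). clock=81
Op 30: tick 5 -> clock=86. purged={c.com}
lookup c.com: not in cache (expired or never inserted)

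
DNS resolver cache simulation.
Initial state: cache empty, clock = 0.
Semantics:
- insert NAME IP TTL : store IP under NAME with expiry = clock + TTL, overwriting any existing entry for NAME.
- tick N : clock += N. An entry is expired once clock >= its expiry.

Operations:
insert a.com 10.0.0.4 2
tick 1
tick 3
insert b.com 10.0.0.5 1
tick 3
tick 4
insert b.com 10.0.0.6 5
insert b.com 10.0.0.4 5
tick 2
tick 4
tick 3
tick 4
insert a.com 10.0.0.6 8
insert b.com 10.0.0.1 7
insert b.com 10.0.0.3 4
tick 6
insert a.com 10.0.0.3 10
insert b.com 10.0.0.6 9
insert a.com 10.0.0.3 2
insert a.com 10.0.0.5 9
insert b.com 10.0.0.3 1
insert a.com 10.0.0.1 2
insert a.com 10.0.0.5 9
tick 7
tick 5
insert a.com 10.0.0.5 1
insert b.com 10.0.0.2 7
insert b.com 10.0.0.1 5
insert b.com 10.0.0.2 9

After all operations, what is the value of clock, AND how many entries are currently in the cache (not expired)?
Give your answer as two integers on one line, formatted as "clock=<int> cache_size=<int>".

Op 1: insert a.com -> 10.0.0.4 (expiry=0+2=2). clock=0
Op 2: tick 1 -> clock=1.
Op 3: tick 3 -> clock=4. purged={a.com}
Op 4: insert b.com -> 10.0.0.5 (expiry=4+1=5). clock=4
Op 5: tick 3 -> clock=7. purged={b.com}
Op 6: tick 4 -> clock=11.
Op 7: insert b.com -> 10.0.0.6 (expiry=11+5=16). clock=11
Op 8: insert b.com -> 10.0.0.4 (expiry=11+5=16). clock=11
Op 9: tick 2 -> clock=13.
Op 10: tick 4 -> clock=17. purged={b.com}
Op 11: tick 3 -> clock=20.
Op 12: tick 4 -> clock=24.
Op 13: insert a.com -> 10.0.0.6 (expiry=24+8=32). clock=24
Op 14: insert b.com -> 10.0.0.1 (expiry=24+7=31). clock=24
Op 15: insert b.com -> 10.0.0.3 (expiry=24+4=28). clock=24
Op 16: tick 6 -> clock=30. purged={b.com}
Op 17: insert a.com -> 10.0.0.3 (expiry=30+10=40). clock=30
Op 18: insert b.com -> 10.0.0.6 (expiry=30+9=39). clock=30
Op 19: insert a.com -> 10.0.0.3 (expiry=30+2=32). clock=30
Op 20: insert a.com -> 10.0.0.5 (expiry=30+9=39). clock=30
Op 21: insert b.com -> 10.0.0.3 (expiry=30+1=31). clock=30
Op 22: insert a.com -> 10.0.0.1 (expiry=30+2=32). clock=30
Op 23: insert a.com -> 10.0.0.5 (expiry=30+9=39). clock=30
Op 24: tick 7 -> clock=37. purged={b.com}
Op 25: tick 5 -> clock=42. purged={a.com}
Op 26: insert a.com -> 10.0.0.5 (expiry=42+1=43). clock=42
Op 27: insert b.com -> 10.0.0.2 (expiry=42+7=49). clock=42
Op 28: insert b.com -> 10.0.0.1 (expiry=42+5=47). clock=42
Op 29: insert b.com -> 10.0.0.2 (expiry=42+9=51). clock=42
Final clock = 42
Final cache (unexpired): {a.com,b.com} -> size=2

Answer: clock=42 cache_size=2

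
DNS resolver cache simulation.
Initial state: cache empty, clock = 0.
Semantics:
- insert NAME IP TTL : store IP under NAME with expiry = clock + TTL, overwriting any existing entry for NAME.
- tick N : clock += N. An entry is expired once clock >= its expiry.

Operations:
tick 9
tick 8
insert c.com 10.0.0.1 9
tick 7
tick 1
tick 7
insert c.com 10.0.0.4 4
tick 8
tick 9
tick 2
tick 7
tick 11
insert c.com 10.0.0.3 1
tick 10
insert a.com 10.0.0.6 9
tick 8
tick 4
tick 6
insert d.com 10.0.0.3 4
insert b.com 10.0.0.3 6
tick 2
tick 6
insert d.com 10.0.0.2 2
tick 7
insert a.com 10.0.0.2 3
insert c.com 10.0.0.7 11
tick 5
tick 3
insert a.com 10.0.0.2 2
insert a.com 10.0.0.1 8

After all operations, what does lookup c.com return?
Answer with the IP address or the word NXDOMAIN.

Answer: 10.0.0.7

Derivation:
Op 1: tick 9 -> clock=9.
Op 2: tick 8 -> clock=17.
Op 3: insert c.com -> 10.0.0.1 (expiry=17+9=26). clock=17
Op 4: tick 7 -> clock=24.
Op 5: tick 1 -> clock=25.
Op 6: tick 7 -> clock=32. purged={c.com}
Op 7: insert c.com -> 10.0.0.4 (expiry=32+4=36). clock=32
Op 8: tick 8 -> clock=40. purged={c.com}
Op 9: tick 9 -> clock=49.
Op 10: tick 2 -> clock=51.
Op 11: tick 7 -> clock=58.
Op 12: tick 11 -> clock=69.
Op 13: insert c.com -> 10.0.0.3 (expiry=69+1=70). clock=69
Op 14: tick 10 -> clock=79. purged={c.com}
Op 15: insert a.com -> 10.0.0.6 (expiry=79+9=88). clock=79
Op 16: tick 8 -> clock=87.
Op 17: tick 4 -> clock=91. purged={a.com}
Op 18: tick 6 -> clock=97.
Op 19: insert d.com -> 10.0.0.3 (expiry=97+4=101). clock=97
Op 20: insert b.com -> 10.0.0.3 (expiry=97+6=103). clock=97
Op 21: tick 2 -> clock=99.
Op 22: tick 6 -> clock=105. purged={b.com,d.com}
Op 23: insert d.com -> 10.0.0.2 (expiry=105+2=107). clock=105
Op 24: tick 7 -> clock=112. purged={d.com}
Op 25: insert a.com -> 10.0.0.2 (expiry=112+3=115). clock=112
Op 26: insert c.com -> 10.0.0.7 (expiry=112+11=123). clock=112
Op 27: tick 5 -> clock=117. purged={a.com}
Op 28: tick 3 -> clock=120.
Op 29: insert a.com -> 10.0.0.2 (expiry=120+2=122). clock=120
Op 30: insert a.com -> 10.0.0.1 (expiry=120+8=128). clock=120
lookup c.com: present, ip=10.0.0.7 expiry=123 > clock=120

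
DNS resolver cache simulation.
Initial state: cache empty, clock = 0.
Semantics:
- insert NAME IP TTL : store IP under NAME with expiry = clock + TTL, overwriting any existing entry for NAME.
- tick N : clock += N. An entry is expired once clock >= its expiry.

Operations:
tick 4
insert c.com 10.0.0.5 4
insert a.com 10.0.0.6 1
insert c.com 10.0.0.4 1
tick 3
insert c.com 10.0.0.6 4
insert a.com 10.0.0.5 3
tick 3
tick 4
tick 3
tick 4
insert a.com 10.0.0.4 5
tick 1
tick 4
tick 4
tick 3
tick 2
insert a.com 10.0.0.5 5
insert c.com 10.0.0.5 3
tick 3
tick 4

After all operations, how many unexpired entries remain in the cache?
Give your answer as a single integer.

Answer: 0

Derivation:
Op 1: tick 4 -> clock=4.
Op 2: insert c.com -> 10.0.0.5 (expiry=4+4=8). clock=4
Op 3: insert a.com -> 10.0.0.6 (expiry=4+1=5). clock=4
Op 4: insert c.com -> 10.0.0.4 (expiry=4+1=5). clock=4
Op 5: tick 3 -> clock=7. purged={a.com,c.com}
Op 6: insert c.com -> 10.0.0.6 (expiry=7+4=11). clock=7
Op 7: insert a.com -> 10.0.0.5 (expiry=7+3=10). clock=7
Op 8: tick 3 -> clock=10. purged={a.com}
Op 9: tick 4 -> clock=14. purged={c.com}
Op 10: tick 3 -> clock=17.
Op 11: tick 4 -> clock=21.
Op 12: insert a.com -> 10.0.0.4 (expiry=21+5=26). clock=21
Op 13: tick 1 -> clock=22.
Op 14: tick 4 -> clock=26. purged={a.com}
Op 15: tick 4 -> clock=30.
Op 16: tick 3 -> clock=33.
Op 17: tick 2 -> clock=35.
Op 18: insert a.com -> 10.0.0.5 (expiry=35+5=40). clock=35
Op 19: insert c.com -> 10.0.0.5 (expiry=35+3=38). clock=35
Op 20: tick 3 -> clock=38. purged={c.com}
Op 21: tick 4 -> clock=42. purged={a.com}
Final cache (unexpired): {} -> size=0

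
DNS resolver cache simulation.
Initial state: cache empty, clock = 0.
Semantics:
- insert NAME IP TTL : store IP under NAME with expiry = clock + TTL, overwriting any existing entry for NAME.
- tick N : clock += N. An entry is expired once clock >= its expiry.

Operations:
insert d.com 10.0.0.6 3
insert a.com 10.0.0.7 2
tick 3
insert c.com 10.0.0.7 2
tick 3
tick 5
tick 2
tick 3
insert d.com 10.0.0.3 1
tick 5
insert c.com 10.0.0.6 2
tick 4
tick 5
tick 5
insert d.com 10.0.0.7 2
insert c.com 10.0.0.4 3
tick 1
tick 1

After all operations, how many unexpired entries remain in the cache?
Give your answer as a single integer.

Answer: 1

Derivation:
Op 1: insert d.com -> 10.0.0.6 (expiry=0+3=3). clock=0
Op 2: insert a.com -> 10.0.0.7 (expiry=0+2=2). clock=0
Op 3: tick 3 -> clock=3. purged={a.com,d.com}
Op 4: insert c.com -> 10.0.0.7 (expiry=3+2=5). clock=3
Op 5: tick 3 -> clock=6. purged={c.com}
Op 6: tick 5 -> clock=11.
Op 7: tick 2 -> clock=13.
Op 8: tick 3 -> clock=16.
Op 9: insert d.com -> 10.0.0.3 (expiry=16+1=17). clock=16
Op 10: tick 5 -> clock=21. purged={d.com}
Op 11: insert c.com -> 10.0.0.6 (expiry=21+2=23). clock=21
Op 12: tick 4 -> clock=25. purged={c.com}
Op 13: tick 5 -> clock=30.
Op 14: tick 5 -> clock=35.
Op 15: insert d.com -> 10.0.0.7 (expiry=35+2=37). clock=35
Op 16: insert c.com -> 10.0.0.4 (expiry=35+3=38). clock=35
Op 17: tick 1 -> clock=36.
Op 18: tick 1 -> clock=37. purged={d.com}
Final cache (unexpired): {c.com} -> size=1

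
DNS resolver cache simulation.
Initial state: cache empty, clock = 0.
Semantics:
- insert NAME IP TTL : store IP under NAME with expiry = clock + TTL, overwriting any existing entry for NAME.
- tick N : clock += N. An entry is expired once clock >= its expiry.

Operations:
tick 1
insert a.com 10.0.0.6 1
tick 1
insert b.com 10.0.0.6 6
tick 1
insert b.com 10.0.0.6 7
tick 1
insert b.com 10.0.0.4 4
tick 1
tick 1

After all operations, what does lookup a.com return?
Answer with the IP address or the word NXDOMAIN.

Op 1: tick 1 -> clock=1.
Op 2: insert a.com -> 10.0.0.6 (expiry=1+1=2). clock=1
Op 3: tick 1 -> clock=2. purged={a.com}
Op 4: insert b.com -> 10.0.0.6 (expiry=2+6=8). clock=2
Op 5: tick 1 -> clock=3.
Op 6: insert b.com -> 10.0.0.6 (expiry=3+7=10). clock=3
Op 7: tick 1 -> clock=4.
Op 8: insert b.com -> 10.0.0.4 (expiry=4+4=8). clock=4
Op 9: tick 1 -> clock=5.
Op 10: tick 1 -> clock=6.
lookup a.com: not in cache (expired or never inserted)

Answer: NXDOMAIN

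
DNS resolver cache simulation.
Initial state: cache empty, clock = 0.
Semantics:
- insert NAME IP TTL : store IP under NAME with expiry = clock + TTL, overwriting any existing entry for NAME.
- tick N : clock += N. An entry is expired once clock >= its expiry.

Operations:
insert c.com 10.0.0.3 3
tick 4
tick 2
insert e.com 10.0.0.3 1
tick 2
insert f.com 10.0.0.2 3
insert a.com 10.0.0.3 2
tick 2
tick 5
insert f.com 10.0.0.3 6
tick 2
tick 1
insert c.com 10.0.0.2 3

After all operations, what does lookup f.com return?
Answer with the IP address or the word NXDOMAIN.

Op 1: insert c.com -> 10.0.0.3 (expiry=0+3=3). clock=0
Op 2: tick 4 -> clock=4. purged={c.com}
Op 3: tick 2 -> clock=6.
Op 4: insert e.com -> 10.0.0.3 (expiry=6+1=7). clock=6
Op 5: tick 2 -> clock=8. purged={e.com}
Op 6: insert f.com -> 10.0.0.2 (expiry=8+3=11). clock=8
Op 7: insert a.com -> 10.0.0.3 (expiry=8+2=10). clock=8
Op 8: tick 2 -> clock=10. purged={a.com}
Op 9: tick 5 -> clock=15. purged={f.com}
Op 10: insert f.com -> 10.0.0.3 (expiry=15+6=21). clock=15
Op 11: tick 2 -> clock=17.
Op 12: tick 1 -> clock=18.
Op 13: insert c.com -> 10.0.0.2 (expiry=18+3=21). clock=18
lookup f.com: present, ip=10.0.0.3 expiry=21 > clock=18

Answer: 10.0.0.3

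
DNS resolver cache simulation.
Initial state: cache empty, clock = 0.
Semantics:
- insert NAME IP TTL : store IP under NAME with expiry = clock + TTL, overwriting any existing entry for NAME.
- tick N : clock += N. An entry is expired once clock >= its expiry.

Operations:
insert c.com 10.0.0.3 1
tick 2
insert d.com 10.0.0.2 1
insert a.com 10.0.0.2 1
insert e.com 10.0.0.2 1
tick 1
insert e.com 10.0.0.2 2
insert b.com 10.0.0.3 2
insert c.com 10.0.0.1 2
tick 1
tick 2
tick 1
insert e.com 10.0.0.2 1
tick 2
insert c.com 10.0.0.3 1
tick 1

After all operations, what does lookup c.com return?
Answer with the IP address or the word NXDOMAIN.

Op 1: insert c.com -> 10.0.0.3 (expiry=0+1=1). clock=0
Op 2: tick 2 -> clock=2. purged={c.com}
Op 3: insert d.com -> 10.0.0.2 (expiry=2+1=3). clock=2
Op 4: insert a.com -> 10.0.0.2 (expiry=2+1=3). clock=2
Op 5: insert e.com -> 10.0.0.2 (expiry=2+1=3). clock=2
Op 6: tick 1 -> clock=3. purged={a.com,d.com,e.com}
Op 7: insert e.com -> 10.0.0.2 (expiry=3+2=5). clock=3
Op 8: insert b.com -> 10.0.0.3 (expiry=3+2=5). clock=3
Op 9: insert c.com -> 10.0.0.1 (expiry=3+2=5). clock=3
Op 10: tick 1 -> clock=4.
Op 11: tick 2 -> clock=6. purged={b.com,c.com,e.com}
Op 12: tick 1 -> clock=7.
Op 13: insert e.com -> 10.0.0.2 (expiry=7+1=8). clock=7
Op 14: tick 2 -> clock=9. purged={e.com}
Op 15: insert c.com -> 10.0.0.3 (expiry=9+1=10). clock=9
Op 16: tick 1 -> clock=10. purged={c.com}
lookup c.com: not in cache (expired or never inserted)

Answer: NXDOMAIN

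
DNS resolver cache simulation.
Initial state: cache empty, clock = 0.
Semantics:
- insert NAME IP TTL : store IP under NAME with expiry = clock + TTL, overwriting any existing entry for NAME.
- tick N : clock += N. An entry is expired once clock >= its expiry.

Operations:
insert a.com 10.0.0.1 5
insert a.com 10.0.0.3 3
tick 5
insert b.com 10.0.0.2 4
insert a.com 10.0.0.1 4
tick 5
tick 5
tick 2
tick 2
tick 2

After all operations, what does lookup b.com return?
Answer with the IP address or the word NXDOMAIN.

Answer: NXDOMAIN

Derivation:
Op 1: insert a.com -> 10.0.0.1 (expiry=0+5=5). clock=0
Op 2: insert a.com -> 10.0.0.3 (expiry=0+3=3). clock=0
Op 3: tick 5 -> clock=5. purged={a.com}
Op 4: insert b.com -> 10.0.0.2 (expiry=5+4=9). clock=5
Op 5: insert a.com -> 10.0.0.1 (expiry=5+4=9). clock=5
Op 6: tick 5 -> clock=10. purged={a.com,b.com}
Op 7: tick 5 -> clock=15.
Op 8: tick 2 -> clock=17.
Op 9: tick 2 -> clock=19.
Op 10: tick 2 -> clock=21.
lookup b.com: not in cache (expired or never inserted)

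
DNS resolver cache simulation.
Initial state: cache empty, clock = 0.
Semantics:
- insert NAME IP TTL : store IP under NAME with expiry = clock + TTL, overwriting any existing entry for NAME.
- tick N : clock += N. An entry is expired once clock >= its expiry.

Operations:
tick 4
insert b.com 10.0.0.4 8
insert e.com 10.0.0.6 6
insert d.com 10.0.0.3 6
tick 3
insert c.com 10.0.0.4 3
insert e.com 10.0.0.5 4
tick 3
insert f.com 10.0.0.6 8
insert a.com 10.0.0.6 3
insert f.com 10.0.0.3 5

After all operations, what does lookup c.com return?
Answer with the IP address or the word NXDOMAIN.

Answer: NXDOMAIN

Derivation:
Op 1: tick 4 -> clock=4.
Op 2: insert b.com -> 10.0.0.4 (expiry=4+8=12). clock=4
Op 3: insert e.com -> 10.0.0.6 (expiry=4+6=10). clock=4
Op 4: insert d.com -> 10.0.0.3 (expiry=4+6=10). clock=4
Op 5: tick 3 -> clock=7.
Op 6: insert c.com -> 10.0.0.4 (expiry=7+3=10). clock=7
Op 7: insert e.com -> 10.0.0.5 (expiry=7+4=11). clock=7
Op 8: tick 3 -> clock=10. purged={c.com,d.com}
Op 9: insert f.com -> 10.0.0.6 (expiry=10+8=18). clock=10
Op 10: insert a.com -> 10.0.0.6 (expiry=10+3=13). clock=10
Op 11: insert f.com -> 10.0.0.3 (expiry=10+5=15). clock=10
lookup c.com: not in cache (expired or never inserted)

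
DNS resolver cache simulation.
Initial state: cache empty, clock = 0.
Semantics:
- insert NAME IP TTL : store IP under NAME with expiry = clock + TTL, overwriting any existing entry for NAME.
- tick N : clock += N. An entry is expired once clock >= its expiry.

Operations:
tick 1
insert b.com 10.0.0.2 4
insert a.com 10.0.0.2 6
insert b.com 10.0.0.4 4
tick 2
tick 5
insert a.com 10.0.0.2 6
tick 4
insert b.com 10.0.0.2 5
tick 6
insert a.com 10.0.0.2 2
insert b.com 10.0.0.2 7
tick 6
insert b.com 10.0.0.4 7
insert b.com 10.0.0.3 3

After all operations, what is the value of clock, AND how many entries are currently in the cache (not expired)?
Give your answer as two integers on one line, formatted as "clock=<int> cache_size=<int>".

Op 1: tick 1 -> clock=1.
Op 2: insert b.com -> 10.0.0.2 (expiry=1+4=5). clock=1
Op 3: insert a.com -> 10.0.0.2 (expiry=1+6=7). clock=1
Op 4: insert b.com -> 10.0.0.4 (expiry=1+4=5). clock=1
Op 5: tick 2 -> clock=3.
Op 6: tick 5 -> clock=8. purged={a.com,b.com}
Op 7: insert a.com -> 10.0.0.2 (expiry=8+6=14). clock=8
Op 8: tick 4 -> clock=12.
Op 9: insert b.com -> 10.0.0.2 (expiry=12+5=17). clock=12
Op 10: tick 6 -> clock=18. purged={a.com,b.com}
Op 11: insert a.com -> 10.0.0.2 (expiry=18+2=20). clock=18
Op 12: insert b.com -> 10.0.0.2 (expiry=18+7=25). clock=18
Op 13: tick 6 -> clock=24. purged={a.com}
Op 14: insert b.com -> 10.0.0.4 (expiry=24+7=31). clock=24
Op 15: insert b.com -> 10.0.0.3 (expiry=24+3=27). clock=24
Final clock = 24
Final cache (unexpired): {b.com} -> size=1

Answer: clock=24 cache_size=1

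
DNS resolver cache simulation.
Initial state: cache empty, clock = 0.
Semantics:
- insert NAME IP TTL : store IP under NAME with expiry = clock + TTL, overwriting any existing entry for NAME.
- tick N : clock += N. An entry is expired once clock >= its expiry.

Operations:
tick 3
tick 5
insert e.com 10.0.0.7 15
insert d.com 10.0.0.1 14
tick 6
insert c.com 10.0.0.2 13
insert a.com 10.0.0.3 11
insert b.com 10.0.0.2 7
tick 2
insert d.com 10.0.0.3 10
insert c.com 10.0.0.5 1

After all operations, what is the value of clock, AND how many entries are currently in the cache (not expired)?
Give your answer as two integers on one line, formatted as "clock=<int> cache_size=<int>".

Answer: clock=16 cache_size=5

Derivation:
Op 1: tick 3 -> clock=3.
Op 2: tick 5 -> clock=8.
Op 3: insert e.com -> 10.0.0.7 (expiry=8+15=23). clock=8
Op 4: insert d.com -> 10.0.0.1 (expiry=8+14=22). clock=8
Op 5: tick 6 -> clock=14.
Op 6: insert c.com -> 10.0.0.2 (expiry=14+13=27). clock=14
Op 7: insert a.com -> 10.0.0.3 (expiry=14+11=25). clock=14
Op 8: insert b.com -> 10.0.0.2 (expiry=14+7=21). clock=14
Op 9: tick 2 -> clock=16.
Op 10: insert d.com -> 10.0.0.3 (expiry=16+10=26). clock=16
Op 11: insert c.com -> 10.0.0.5 (expiry=16+1=17). clock=16
Final clock = 16
Final cache (unexpired): {a.com,b.com,c.com,d.com,e.com} -> size=5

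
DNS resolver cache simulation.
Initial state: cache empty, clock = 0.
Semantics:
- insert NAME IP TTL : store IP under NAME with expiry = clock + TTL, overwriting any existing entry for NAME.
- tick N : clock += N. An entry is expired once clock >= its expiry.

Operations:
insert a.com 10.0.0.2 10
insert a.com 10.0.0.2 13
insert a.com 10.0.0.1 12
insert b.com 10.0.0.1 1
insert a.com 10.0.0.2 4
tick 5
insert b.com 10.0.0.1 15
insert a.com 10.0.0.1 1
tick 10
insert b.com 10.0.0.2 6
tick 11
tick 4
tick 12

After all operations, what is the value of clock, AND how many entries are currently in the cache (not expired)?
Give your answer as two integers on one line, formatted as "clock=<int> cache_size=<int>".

Answer: clock=42 cache_size=0

Derivation:
Op 1: insert a.com -> 10.0.0.2 (expiry=0+10=10). clock=0
Op 2: insert a.com -> 10.0.0.2 (expiry=0+13=13). clock=0
Op 3: insert a.com -> 10.0.0.1 (expiry=0+12=12). clock=0
Op 4: insert b.com -> 10.0.0.1 (expiry=0+1=1). clock=0
Op 5: insert a.com -> 10.0.0.2 (expiry=0+4=4). clock=0
Op 6: tick 5 -> clock=5. purged={a.com,b.com}
Op 7: insert b.com -> 10.0.0.1 (expiry=5+15=20). clock=5
Op 8: insert a.com -> 10.0.0.1 (expiry=5+1=6). clock=5
Op 9: tick 10 -> clock=15. purged={a.com}
Op 10: insert b.com -> 10.0.0.2 (expiry=15+6=21). clock=15
Op 11: tick 11 -> clock=26. purged={b.com}
Op 12: tick 4 -> clock=30.
Op 13: tick 12 -> clock=42.
Final clock = 42
Final cache (unexpired): {} -> size=0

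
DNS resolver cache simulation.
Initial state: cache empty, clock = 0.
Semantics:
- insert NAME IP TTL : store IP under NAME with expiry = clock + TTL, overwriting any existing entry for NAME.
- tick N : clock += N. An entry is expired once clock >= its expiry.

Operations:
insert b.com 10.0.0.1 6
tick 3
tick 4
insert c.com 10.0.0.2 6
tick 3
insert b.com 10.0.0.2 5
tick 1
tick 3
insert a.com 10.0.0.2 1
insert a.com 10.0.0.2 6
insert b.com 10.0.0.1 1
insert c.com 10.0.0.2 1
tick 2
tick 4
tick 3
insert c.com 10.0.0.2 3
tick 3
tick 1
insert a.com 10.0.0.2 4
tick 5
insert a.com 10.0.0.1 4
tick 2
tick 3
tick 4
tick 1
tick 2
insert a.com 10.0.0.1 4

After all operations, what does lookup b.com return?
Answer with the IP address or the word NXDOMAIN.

Op 1: insert b.com -> 10.0.0.1 (expiry=0+6=6). clock=0
Op 2: tick 3 -> clock=3.
Op 3: tick 4 -> clock=7. purged={b.com}
Op 4: insert c.com -> 10.0.0.2 (expiry=7+6=13). clock=7
Op 5: tick 3 -> clock=10.
Op 6: insert b.com -> 10.0.0.2 (expiry=10+5=15). clock=10
Op 7: tick 1 -> clock=11.
Op 8: tick 3 -> clock=14. purged={c.com}
Op 9: insert a.com -> 10.0.0.2 (expiry=14+1=15). clock=14
Op 10: insert a.com -> 10.0.0.2 (expiry=14+6=20). clock=14
Op 11: insert b.com -> 10.0.0.1 (expiry=14+1=15). clock=14
Op 12: insert c.com -> 10.0.0.2 (expiry=14+1=15). clock=14
Op 13: tick 2 -> clock=16. purged={b.com,c.com}
Op 14: tick 4 -> clock=20. purged={a.com}
Op 15: tick 3 -> clock=23.
Op 16: insert c.com -> 10.0.0.2 (expiry=23+3=26). clock=23
Op 17: tick 3 -> clock=26. purged={c.com}
Op 18: tick 1 -> clock=27.
Op 19: insert a.com -> 10.0.0.2 (expiry=27+4=31). clock=27
Op 20: tick 5 -> clock=32. purged={a.com}
Op 21: insert a.com -> 10.0.0.1 (expiry=32+4=36). clock=32
Op 22: tick 2 -> clock=34.
Op 23: tick 3 -> clock=37. purged={a.com}
Op 24: tick 4 -> clock=41.
Op 25: tick 1 -> clock=42.
Op 26: tick 2 -> clock=44.
Op 27: insert a.com -> 10.0.0.1 (expiry=44+4=48). clock=44
lookup b.com: not in cache (expired or never inserted)

Answer: NXDOMAIN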